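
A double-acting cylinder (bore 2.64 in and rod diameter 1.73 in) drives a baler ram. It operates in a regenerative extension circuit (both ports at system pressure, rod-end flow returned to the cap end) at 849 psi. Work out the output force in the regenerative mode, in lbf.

F ≈ 2000 lbf

With equal pressure on both faces, forces on the annular region cancel; the net push is pressure × rod cross-section.
Rod cross-section A_rod = π/4 × (1.73 in)² = 2.351 in^2
F = P × A_rod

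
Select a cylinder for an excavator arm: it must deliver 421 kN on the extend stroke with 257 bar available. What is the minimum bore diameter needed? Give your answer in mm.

Extension force acts on the full piston face: F = P × (π/4)D².
D = √(4F / (πP)) = √(4 × 421 kN / (π × 257 bar))

D ≈ 144 mm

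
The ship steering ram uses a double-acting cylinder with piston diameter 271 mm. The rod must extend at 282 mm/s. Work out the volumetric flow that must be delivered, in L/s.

Cap-side area A_cap = π/4 × (271 mm)² = 57680 mm^2
Q = A × v

Q ≈ 16.3 L/s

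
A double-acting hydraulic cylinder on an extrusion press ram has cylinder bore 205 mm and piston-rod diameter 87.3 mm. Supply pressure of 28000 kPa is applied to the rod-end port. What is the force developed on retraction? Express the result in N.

F ≈ 7.57e5 N

Rod-side annular area A_ann = π/4 × (205² − 87.3²) = 27020 mm^2
On retraction the pressure acts on the annular area (bore minus rod).
F = P × A_ann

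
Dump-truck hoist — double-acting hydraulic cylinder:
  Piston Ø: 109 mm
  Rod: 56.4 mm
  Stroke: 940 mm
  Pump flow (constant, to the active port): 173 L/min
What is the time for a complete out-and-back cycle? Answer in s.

Cap-side area A_cap = π/4 × (109 mm)² = 9331 mm^2
Rod-side annular area A_ann = π/4 × (109² − 56.4²) = 6833 mm^2
t_ext = A_cap·L/Q = 3.042 s
t_ret = A_ann·L/Q = 2.228 s
t_cycle = t_ext + t_ret

t ≈ 5.27 s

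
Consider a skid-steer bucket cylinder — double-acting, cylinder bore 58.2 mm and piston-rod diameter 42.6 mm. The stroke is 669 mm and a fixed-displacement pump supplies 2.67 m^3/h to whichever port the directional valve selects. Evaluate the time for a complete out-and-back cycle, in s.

t ≈ 3.51 s

Cap-side area A_cap = π/4 × (58.2 mm)² = 2660 mm^2
Rod-side annular area A_ann = π/4 × (58.2² − 42.6²) = 1235 mm^2
t_ext = A_cap·L/Q = 2.400 s
t_ret = A_ann·L/Q = 1.114 s
t_cycle = t_ext + t_ret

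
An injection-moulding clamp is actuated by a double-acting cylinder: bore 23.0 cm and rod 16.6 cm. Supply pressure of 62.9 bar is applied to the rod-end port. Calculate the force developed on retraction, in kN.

Rod-side annular area A_ann = π/4 × (23.0² − 16.6²) = 199.1 cm^2
On retraction the pressure acts on the annular area (bore minus rod).
F = P × A_ann

F ≈ 125 kN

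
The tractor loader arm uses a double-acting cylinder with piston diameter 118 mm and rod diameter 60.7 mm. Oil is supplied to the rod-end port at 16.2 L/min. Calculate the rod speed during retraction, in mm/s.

Rod-side annular area A_ann = π/4 × (118² − 60.7²) = 8042 mm^2
Flow into the rod-end port fills the annular volume.
v = Q / A

v ≈ 33.6 mm/s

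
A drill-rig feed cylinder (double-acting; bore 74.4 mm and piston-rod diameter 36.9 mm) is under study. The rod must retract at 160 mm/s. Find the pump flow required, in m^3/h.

Q ≈ 1.89 m^3/h

Rod-side annular area A_ann = π/4 × (74.4² − 36.9²) = 3278 mm^2
Q = A × v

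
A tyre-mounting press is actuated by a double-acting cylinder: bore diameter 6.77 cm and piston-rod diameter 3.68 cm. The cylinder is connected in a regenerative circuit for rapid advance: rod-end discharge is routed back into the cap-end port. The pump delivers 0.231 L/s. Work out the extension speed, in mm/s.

v ≈ 217 mm/s

In regeneration the rod-end outflow joins the pump flow into the cap end, so the net volume the pump must supply per unit advance equals the rod cross-section area.
Rod cross-section A_rod = π/4 × (3.68 cm)² = 10.64 cm^2
v = Q_pump / A_rod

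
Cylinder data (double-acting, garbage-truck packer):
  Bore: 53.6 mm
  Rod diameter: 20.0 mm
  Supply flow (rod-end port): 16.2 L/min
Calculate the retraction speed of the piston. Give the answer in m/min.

Rod-side annular area A_ann = π/4 × (53.6² − 20.0²) = 1942 mm^2
Flow into the rod-end port fills the annular volume.
v = Q / A

v ≈ 8.34 m/min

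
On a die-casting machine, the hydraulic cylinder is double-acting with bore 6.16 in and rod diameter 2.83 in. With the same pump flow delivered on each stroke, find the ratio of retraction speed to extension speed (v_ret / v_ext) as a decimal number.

Cap-side area A_cap = π/4 × (6.16 in)² = 29.80 in^2
Rod-side annular area A_ann = π/4 × (6.16² − 2.83²) = 23.51 in^2
For equal Q, v ∝ 1/A, so v_ret/v_ext = A_cap/A_ann.

v_ret/v_ext ≈ 1.27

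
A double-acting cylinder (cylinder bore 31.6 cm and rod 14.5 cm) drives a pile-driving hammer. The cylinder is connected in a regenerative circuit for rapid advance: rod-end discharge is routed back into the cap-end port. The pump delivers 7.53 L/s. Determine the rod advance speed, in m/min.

In regeneration the rod-end outflow joins the pump flow into the cap end, so the net volume the pump must supply per unit advance equals the rod cross-section area.
Rod cross-section A_rod = π/4 × (14.5 cm)² = 165.1 cm^2
v = Q_pump / A_rod

v ≈ 27.4 m/min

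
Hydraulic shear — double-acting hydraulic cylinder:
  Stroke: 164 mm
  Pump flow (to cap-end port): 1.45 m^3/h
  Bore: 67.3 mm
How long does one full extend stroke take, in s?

t ≈ 1.45 s

Cap-side area A_cap = π/4 × (67.3 mm)² = 3557 mm^2
Swept volume V = A × L; t = V / Q = A·L / Q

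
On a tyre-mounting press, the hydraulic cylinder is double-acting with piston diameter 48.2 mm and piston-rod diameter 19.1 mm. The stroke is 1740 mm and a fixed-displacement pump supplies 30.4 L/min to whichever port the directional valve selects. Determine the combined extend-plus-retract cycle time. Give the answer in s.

Cap-side area A_cap = π/4 × (48.2 mm)² = 1825 mm^2
Rod-side annular area A_ann = π/4 × (48.2² − 19.1²) = 1538 mm^2
t_ext = A_cap·L/Q = 6.266 s
t_ret = A_ann·L/Q = 5.282 s
t_cycle = t_ext + t_ret

t ≈ 11.5 s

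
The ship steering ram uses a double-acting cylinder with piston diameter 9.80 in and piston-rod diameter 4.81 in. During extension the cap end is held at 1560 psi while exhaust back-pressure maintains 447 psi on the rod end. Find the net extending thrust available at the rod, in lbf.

F ≈ 92100 lbf

Cap-side area A_cap = π/4 × (9.80 in)² = 75.43 in^2
Rod-side annular area A_ann = π/4 × (9.80² − 4.81²) = 57.26 in^2
Net thrust = P_cap·A_cap − P_rod·A_ann = 1.177e5 lbf − 25590 lbf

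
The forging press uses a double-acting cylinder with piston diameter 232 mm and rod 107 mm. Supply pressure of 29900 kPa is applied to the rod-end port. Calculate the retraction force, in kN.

Rod-side annular area A_ann = π/4 × (232² − 107²) = 33280 mm^2
On retraction the pressure acts on the annular area (bore minus rod).
F = P × A_ann

F ≈ 995 kN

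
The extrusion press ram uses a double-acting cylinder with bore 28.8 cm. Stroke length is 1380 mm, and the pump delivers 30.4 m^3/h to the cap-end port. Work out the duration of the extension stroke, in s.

Cap-side area A_cap = π/4 × (28.8 cm)² = 651.4 cm^2
Swept volume V = A × L; t = V / Q = A·L / Q

t ≈ 10.6 s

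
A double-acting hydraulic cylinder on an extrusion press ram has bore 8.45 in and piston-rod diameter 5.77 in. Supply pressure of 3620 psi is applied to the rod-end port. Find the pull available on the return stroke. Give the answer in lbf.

Rod-side annular area A_ann = π/4 × (8.45² − 5.77²) = 29.93 in^2
On retraction the pressure acts on the annular area (bore minus rod).
F = P × A_ann

F ≈ 1.08e5 lbf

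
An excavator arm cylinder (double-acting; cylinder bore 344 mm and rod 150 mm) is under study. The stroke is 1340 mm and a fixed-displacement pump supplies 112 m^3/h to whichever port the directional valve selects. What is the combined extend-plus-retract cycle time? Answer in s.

t ≈ 7.25 s

Cap-side area A_cap = π/4 × (344 mm)² = 92940 mm^2
Rod-side annular area A_ann = π/4 × (344² − 150²) = 75270 mm^2
t_ext = A_cap·L/Q = 4.003 s
t_ret = A_ann·L/Q = 3.242 s
t_cycle = t_ext + t_ret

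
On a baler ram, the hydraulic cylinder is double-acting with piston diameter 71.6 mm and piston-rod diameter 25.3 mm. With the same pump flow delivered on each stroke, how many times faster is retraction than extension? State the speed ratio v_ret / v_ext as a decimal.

v_ret/v_ext ≈ 1.14

Cap-side area A_cap = π/4 × (71.6 mm)² = 4026 mm^2
Rod-side annular area A_ann = π/4 × (71.6² − 25.3²) = 3524 mm^2
For equal Q, v ∝ 1/A, so v_ret/v_ext = A_cap/A_ann.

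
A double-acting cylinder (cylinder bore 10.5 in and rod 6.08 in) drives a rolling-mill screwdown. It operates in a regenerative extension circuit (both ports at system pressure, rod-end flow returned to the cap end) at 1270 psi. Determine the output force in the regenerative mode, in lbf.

With equal pressure on both faces, forces on the annular region cancel; the net push is pressure × rod cross-section.
Rod cross-section A_rod = π/4 × (6.08 in)² = 29.03 in^2
F = P × A_rod

F ≈ 36900 lbf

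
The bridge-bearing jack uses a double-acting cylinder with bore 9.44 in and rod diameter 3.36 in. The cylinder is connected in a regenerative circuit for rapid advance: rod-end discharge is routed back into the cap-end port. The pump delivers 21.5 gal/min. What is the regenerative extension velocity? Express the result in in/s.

v ≈ 9.34 in/s

In regeneration the rod-end outflow joins the pump flow into the cap end, so the net volume the pump must supply per unit advance equals the rod cross-section area.
Rod cross-section A_rod = π/4 × (3.36 in)² = 8.867 in^2
v = Q_pump / A_rod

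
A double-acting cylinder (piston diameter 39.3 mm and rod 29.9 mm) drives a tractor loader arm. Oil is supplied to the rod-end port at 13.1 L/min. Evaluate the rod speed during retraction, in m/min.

Rod-side annular area A_ann = π/4 × (39.3² − 29.9²) = 510.9 mm^2
Flow into the rod-end port fills the annular volume.
v = Q / A

v ≈ 25.6 m/min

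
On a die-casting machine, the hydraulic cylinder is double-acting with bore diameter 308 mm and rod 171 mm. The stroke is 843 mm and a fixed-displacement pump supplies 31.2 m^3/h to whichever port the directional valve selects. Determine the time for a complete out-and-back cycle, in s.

t ≈ 12.3 s

Cap-side area A_cap = π/4 × (308 mm)² = 74510 mm^2
Rod-side annular area A_ann = π/4 × (308² − 171²) = 51540 mm^2
t_ext = A_cap·L/Q = 7.247 s
t_ret = A_ann·L/Q = 5.013 s
t_cycle = t_ext + t_ret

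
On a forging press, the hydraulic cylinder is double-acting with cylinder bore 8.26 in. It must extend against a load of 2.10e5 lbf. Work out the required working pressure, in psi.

Cap-side area A_cap = π/4 × (8.26 in)² = 53.59 in^2
P = F / A = 2.10e5 lbf / A

P ≈ 3920 psi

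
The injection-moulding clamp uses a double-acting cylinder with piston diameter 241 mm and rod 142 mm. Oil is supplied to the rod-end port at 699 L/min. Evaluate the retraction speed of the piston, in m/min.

Rod-side annular area A_ann = π/4 × (241² − 142²) = 29780 mm^2
Flow into the rod-end port fills the annular volume.
v = Q / A

v ≈ 23.5 m/min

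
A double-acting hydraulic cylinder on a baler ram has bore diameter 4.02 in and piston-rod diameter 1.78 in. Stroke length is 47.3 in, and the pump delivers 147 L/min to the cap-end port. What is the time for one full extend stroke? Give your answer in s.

t ≈ 4.02 s

Cap-side area A_cap = π/4 × (4.02 in)² = 12.69 in^2
Swept volume V = A × L; t = V / Q = A·L / Q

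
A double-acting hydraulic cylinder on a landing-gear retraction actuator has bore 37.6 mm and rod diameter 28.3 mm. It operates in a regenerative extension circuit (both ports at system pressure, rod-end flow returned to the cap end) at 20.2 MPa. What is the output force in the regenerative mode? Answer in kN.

F ≈ 12.7 kN

With equal pressure on both faces, forces on the annular region cancel; the net push is pressure × rod cross-section.
Rod cross-section A_rod = π/4 × (28.3 mm)² = 629.0 mm^2
F = P × A_rod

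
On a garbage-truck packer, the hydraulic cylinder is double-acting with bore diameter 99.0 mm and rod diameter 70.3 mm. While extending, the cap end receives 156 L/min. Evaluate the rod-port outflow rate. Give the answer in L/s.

Q_out ≈ 1.29 L/s

Cap-side area A_cap = π/4 × (99.0 mm)² = 7698 mm^2
Rod-side annular area A_ann = π/4 × (99.0² − 70.3²) = 3816 mm^2
Piston speed v = Q_in/A_cap; rod-end outflow Q_out = v × A_ann = Q_in × A_ann/A_cap.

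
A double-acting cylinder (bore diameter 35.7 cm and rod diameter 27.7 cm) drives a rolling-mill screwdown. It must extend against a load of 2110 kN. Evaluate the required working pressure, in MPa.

P ≈ 21.1 MPa

Cap-side area A_cap = π/4 × (35.7 cm)² = 1001 cm^2
P = F / A = 2110 kN / A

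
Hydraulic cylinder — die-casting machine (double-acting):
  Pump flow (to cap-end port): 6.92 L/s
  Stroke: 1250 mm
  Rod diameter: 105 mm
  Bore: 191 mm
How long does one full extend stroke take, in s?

Cap-side area A_cap = π/4 × (191 mm)² = 28650 mm^2
Swept volume V = A × L; t = V / Q = A·L / Q

t ≈ 5.18 s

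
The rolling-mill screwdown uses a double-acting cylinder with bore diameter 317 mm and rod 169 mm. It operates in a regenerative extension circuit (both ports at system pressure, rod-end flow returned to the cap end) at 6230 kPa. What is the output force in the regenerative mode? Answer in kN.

With equal pressure on both faces, forces on the annular region cancel; the net push is pressure × rod cross-section.
Rod cross-section A_rod = π/4 × (169 mm)² = 22430 mm^2
F = P × A_rod

F ≈ 140 kN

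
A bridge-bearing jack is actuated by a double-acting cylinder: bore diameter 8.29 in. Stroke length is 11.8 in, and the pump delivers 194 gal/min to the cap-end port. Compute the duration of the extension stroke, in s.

Cap-side area A_cap = π/4 × (8.29 in)² = 53.98 in^2
Swept volume V = A × L; t = V / Q = A·L / Q

t ≈ 0.853 s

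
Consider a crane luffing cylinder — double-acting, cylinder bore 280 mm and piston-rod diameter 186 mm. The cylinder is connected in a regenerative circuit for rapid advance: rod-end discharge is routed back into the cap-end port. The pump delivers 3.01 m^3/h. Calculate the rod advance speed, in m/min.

v ≈ 1.85 m/min

In regeneration the rod-end outflow joins the pump flow into the cap end, so the net volume the pump must supply per unit advance equals the rod cross-section area.
Rod cross-section A_rod = π/4 × (186 mm)² = 27170 mm^2
v = Q_pump / A_rod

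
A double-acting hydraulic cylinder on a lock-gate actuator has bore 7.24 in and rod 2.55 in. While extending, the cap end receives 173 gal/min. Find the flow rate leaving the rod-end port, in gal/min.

Q_out ≈ 152 gal/min

Cap-side area A_cap = π/4 × (7.24 in)² = 41.17 in^2
Rod-side annular area A_ann = π/4 × (7.24² − 2.55²) = 36.06 in^2
Piston speed v = Q_in/A_cap; rod-end outflow Q_out = v × A_ann = Q_in × A_ann/A_cap.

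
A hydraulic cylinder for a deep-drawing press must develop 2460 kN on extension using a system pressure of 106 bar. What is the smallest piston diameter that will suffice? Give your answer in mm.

Extension force acts on the full piston face: F = P × (π/4)D².
D = √(4F / (πP)) = √(4 × 2460 kN / (π × 106 bar))

D ≈ 544 mm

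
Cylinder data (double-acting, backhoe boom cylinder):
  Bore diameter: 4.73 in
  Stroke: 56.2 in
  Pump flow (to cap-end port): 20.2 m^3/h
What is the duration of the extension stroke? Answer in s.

t ≈ 2.88 s

Cap-side area A_cap = π/4 × (4.73 in)² = 17.57 in^2
Swept volume V = A × L; t = V / Q = A·L / Q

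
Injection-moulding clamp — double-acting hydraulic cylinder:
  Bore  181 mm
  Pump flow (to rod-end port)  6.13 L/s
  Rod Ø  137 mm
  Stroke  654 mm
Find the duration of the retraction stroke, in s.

Rod-side annular area A_ann = π/4 × (181² − 137²) = 10990 mm^2
Swept volume V = A × L; t = V / Q = A·L / Q

t ≈ 1.17 s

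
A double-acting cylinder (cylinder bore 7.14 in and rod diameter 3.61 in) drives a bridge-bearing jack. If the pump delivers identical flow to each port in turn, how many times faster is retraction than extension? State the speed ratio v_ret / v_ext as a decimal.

v_ret/v_ext ≈ 1.34

Cap-side area A_cap = π/4 × (7.14 in)² = 40.04 in^2
Rod-side annular area A_ann = π/4 × (7.14² − 3.61²) = 29.80 in^2
For equal Q, v ∝ 1/A, so v_ret/v_ext = A_cap/A_ann.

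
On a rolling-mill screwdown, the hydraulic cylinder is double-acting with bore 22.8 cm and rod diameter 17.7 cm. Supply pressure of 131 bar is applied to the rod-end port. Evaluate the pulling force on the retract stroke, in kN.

F ≈ 213 kN

Rod-side annular area A_ann = π/4 × (22.8² − 17.7²) = 162.2 cm^2
On retraction the pressure acts on the annular area (bore minus rod).
F = P × A_ann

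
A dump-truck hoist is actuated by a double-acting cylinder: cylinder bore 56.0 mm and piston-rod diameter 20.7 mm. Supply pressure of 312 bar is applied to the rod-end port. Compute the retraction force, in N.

F ≈ 66300 N

Rod-side annular area A_ann = π/4 × (56.0² − 20.7²) = 2126 mm^2
On retraction the pressure acts on the annular area (bore minus rod).
F = P × A_ann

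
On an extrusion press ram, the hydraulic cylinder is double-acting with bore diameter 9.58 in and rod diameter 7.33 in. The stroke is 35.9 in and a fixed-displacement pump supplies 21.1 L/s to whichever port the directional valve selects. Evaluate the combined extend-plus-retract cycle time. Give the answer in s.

t ≈ 2.84 s

Cap-side area A_cap = π/4 × (9.58 in)² = 72.08 in^2
Rod-side annular area A_ann = π/4 × (9.58² − 7.33²) = 29.88 in^2
t_ext = A_cap·L/Q = 2.010 s
t_ret = A_ann·L/Q = 0.8332 s
t_cycle = t_ext + t_ret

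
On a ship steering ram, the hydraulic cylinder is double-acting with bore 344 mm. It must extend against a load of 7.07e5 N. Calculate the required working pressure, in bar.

Cap-side area A_cap = π/4 × (344 mm)² = 92940 mm^2
P = F / A = 7.07e5 N / A

P ≈ 76.1 bar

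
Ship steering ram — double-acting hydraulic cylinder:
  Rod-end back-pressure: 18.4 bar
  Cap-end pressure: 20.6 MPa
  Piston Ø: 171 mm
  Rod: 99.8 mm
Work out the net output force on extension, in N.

Cap-side area A_cap = π/4 × (171 mm)² = 22970 mm^2
Rod-side annular area A_ann = π/4 × (171² − 99.8²) = 15140 mm^2
Net thrust = P_cap·A_cap − P_rod·A_ann = 4.731e5 N − 27860 N

F ≈ 4.45e5 N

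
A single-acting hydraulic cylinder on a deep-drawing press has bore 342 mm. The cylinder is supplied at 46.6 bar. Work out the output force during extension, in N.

Cap-side area A_cap = π/4 × (342 mm)² = 91860 mm^2
F = P × A_cap = 46.6 bar × A_cap

F ≈ 4.28e5 N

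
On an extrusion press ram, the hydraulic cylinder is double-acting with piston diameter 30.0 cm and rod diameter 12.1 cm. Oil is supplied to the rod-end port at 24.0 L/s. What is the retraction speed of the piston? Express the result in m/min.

v ≈ 24.3 m/min

Rod-side annular area A_ann = π/4 × (30.0² − 12.1²) = 591.9 cm^2
Flow into the rod-end port fills the annular volume.
v = Q / A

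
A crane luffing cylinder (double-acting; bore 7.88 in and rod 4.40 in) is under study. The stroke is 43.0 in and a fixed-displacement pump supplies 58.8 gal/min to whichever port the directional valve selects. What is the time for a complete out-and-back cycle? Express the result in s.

t ≈ 15.6 s

Cap-side area A_cap = π/4 × (7.88 in)² = 48.77 in^2
Rod-side annular area A_ann = π/4 × (7.88² − 4.40²) = 33.56 in^2
t_ext = A_cap·L/Q = 9.263 s
t_ret = A_ann·L/Q = 6.375 s
t_cycle = t_ext + t_ret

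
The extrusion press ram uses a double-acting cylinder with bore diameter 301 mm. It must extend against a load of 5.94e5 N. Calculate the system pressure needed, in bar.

Cap-side area A_cap = π/4 × (301 mm)² = 71160 mm^2
P = F / A = 5.94e5 N / A

P ≈ 83.5 bar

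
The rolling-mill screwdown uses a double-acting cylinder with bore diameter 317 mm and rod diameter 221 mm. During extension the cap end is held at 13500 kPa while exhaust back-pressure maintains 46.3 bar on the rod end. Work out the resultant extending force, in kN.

F ≈ 878 kN

Cap-side area A_cap = π/4 × (317 mm)² = 78920 mm^2
Rod-side annular area A_ann = π/4 × (317² − 221²) = 40560 mm^2
Net thrust = P_cap·A_cap − P_rod·A_ann = 1065 kN − 187.8 kN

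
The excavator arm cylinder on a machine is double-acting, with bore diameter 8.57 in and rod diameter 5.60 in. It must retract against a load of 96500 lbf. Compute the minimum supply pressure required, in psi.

P ≈ 2920 psi

Rod-side annular area A_ann = π/4 × (8.57² − 5.60²) = 33.05 in^2
Retraction: pressure acts on the annular area.
P = F / A = 96500 lbf / A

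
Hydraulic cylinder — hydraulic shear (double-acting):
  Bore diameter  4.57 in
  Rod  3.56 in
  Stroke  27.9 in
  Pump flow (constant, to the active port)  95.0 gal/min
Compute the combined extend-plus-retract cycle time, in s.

t ≈ 1.74 s

Cap-side area A_cap = π/4 × (4.57 in)² = 16.40 in^2
Rod-side annular area A_ann = π/4 × (4.57² − 3.56²) = 6.449 in^2
t_ext = A_cap·L/Q = 1.251 s
t_ret = A_ann·L/Q = 0.4920 s
t_cycle = t_ext + t_ret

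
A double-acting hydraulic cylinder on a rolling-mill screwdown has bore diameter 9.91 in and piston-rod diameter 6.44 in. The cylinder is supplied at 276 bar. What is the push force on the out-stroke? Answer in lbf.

Cap-side area A_cap = π/4 × (9.91 in)² = 77.13 in^2
F = P × A_cap = 276 bar × A_cap

F ≈ 3.09e5 lbf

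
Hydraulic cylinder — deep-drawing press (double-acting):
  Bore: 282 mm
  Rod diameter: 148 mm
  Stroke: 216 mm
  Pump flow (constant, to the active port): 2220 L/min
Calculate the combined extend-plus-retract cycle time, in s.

Cap-side area A_cap = π/4 × (282 mm)² = 62460 mm^2
Rod-side annular area A_ann = π/4 × (282² − 148²) = 45250 mm^2
t_ext = A_cap·L/Q = 0.3646 s
t_ret = A_ann·L/Q = 0.2642 s
t_cycle = t_ext + t_ret

t ≈ 0.629 s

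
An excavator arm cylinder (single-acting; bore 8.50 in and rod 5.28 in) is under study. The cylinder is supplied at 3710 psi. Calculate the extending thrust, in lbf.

Cap-side area A_cap = π/4 × (8.50 in)² = 56.75 in^2
F = P × A_cap = 3710 psi × A_cap

F ≈ 2.11e5 lbf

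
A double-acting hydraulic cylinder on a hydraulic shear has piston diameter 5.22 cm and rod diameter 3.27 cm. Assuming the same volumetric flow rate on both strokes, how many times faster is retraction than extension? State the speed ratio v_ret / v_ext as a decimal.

Cap-side area A_cap = π/4 × (5.22 cm)² = 21.40 cm^2
Rod-side annular area A_ann = π/4 × (5.22² − 3.27²) = 13.00 cm^2
For equal Q, v ∝ 1/A, so v_ret/v_ext = A_cap/A_ann.

v_ret/v_ext ≈ 1.65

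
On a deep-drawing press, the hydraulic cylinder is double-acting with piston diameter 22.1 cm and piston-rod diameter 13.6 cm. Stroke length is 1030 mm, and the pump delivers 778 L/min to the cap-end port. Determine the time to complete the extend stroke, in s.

t ≈ 3.05 s

Cap-side area A_cap = π/4 × (22.1 cm)² = 383.6 cm^2
Swept volume V = A × L; t = V / Q = A·L / Q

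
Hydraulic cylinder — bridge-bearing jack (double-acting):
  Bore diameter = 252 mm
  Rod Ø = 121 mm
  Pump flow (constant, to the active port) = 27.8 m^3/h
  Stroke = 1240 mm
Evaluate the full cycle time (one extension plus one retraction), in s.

t ≈ 14.2 s

Cap-side area A_cap = π/4 × (252 mm)² = 49880 mm^2
Rod-side annular area A_ann = π/4 × (252² − 121²) = 38380 mm^2
t_ext = A_cap·L/Q = 8.009 s
t_ret = A_ann·L/Q = 6.162 s
t_cycle = t_ext + t_ret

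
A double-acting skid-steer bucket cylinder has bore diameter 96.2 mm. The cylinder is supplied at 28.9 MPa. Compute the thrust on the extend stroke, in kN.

Cap-side area A_cap = π/4 × (96.2 mm)² = 7268 mm^2
F = P × A_cap = 28.9 MPa × A_cap

F ≈ 210 kN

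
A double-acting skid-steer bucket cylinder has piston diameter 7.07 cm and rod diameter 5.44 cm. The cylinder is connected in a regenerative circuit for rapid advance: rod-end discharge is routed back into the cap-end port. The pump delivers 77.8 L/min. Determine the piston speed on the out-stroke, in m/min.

In regeneration the rod-end outflow joins the pump flow into the cap end, so the net volume the pump must supply per unit advance equals the rod cross-section area.
Rod cross-section A_rod = π/4 × (5.44 cm)² = 23.24 cm^2
v = Q_pump / A_rod

v ≈ 33.5 m/min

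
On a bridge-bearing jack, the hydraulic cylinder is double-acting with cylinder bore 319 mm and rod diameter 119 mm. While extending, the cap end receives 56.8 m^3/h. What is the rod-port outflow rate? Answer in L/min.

Q_out ≈ 815 L/min

Cap-side area A_cap = π/4 × (319 mm)² = 79920 mm^2
Rod-side annular area A_ann = π/4 × (319² − 119²) = 68800 mm^2
Piston speed v = Q_in/A_cap; rod-end outflow Q_out = v × A_ann = Q_in × A_ann/A_cap.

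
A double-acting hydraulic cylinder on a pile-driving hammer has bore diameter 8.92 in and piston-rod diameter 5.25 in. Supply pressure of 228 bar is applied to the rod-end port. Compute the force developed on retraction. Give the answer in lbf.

F ≈ 1.35e5 lbf

Rod-side annular area A_ann = π/4 × (8.92² − 5.25²) = 40.84 in^2
On retraction the pressure acts on the annular area (bore minus rod).
F = P × A_ann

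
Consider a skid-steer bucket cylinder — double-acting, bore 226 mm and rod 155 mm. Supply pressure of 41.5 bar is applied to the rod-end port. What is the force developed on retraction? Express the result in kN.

F ≈ 88.2 kN

Rod-side annular area A_ann = π/4 × (226² − 155²) = 21250 mm^2
On retraction the pressure acts on the annular area (bore minus rod).
F = P × A_ann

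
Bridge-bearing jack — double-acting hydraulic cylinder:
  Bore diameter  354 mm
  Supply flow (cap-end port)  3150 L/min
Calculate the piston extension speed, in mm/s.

Cap-side area A_cap = π/4 × (354 mm)² = 98420 mm^2
v = Q / A

v ≈ 533 mm/s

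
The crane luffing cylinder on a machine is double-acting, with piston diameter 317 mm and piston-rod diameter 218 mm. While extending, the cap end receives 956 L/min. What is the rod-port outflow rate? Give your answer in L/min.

Cap-side area A_cap = π/4 × (317 mm)² = 78920 mm^2
Rod-side annular area A_ann = π/4 × (317² − 218²) = 41600 mm^2
Piston speed v = Q_in/A_cap; rod-end outflow Q_out = v × A_ann = Q_in × A_ann/A_cap.

Q_out ≈ 504 L/min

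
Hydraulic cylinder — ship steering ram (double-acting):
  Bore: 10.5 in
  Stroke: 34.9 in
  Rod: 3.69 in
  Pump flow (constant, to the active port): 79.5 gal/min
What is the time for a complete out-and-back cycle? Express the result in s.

t ≈ 18.5 s

Cap-side area A_cap = π/4 × (10.5 in)² = 86.59 in^2
Rod-side annular area A_ann = π/4 × (10.5² − 3.69²) = 75.90 in^2
t_ext = A_cap·L/Q = 9.873 s
t_ret = A_ann·L/Q = 8.654 s
t_cycle = t_ext + t_ret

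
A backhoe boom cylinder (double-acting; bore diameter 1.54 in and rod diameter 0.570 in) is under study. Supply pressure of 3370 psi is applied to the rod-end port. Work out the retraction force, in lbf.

Rod-side annular area A_ann = π/4 × (1.54² − 0.570²) = 1.607 in^2
On retraction the pressure acts on the annular area (bore minus rod).
F = P × A_ann

F ≈ 5420 lbf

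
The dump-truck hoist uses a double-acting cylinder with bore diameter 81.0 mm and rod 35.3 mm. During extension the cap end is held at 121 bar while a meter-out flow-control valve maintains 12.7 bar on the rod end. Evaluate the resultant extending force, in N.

F ≈ 57000 N

Cap-side area A_cap = π/4 × (81.0 mm)² = 5153 mm^2
Rod-side annular area A_ann = π/4 × (81.0² − 35.3²) = 4174 mm^2
Net thrust = P_cap·A_cap − P_rod·A_ann = 62350 N − 5301 N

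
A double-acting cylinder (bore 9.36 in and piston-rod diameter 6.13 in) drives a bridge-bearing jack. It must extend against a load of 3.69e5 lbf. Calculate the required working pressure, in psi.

P ≈ 5360 psi

Cap-side area A_cap = π/4 × (9.36 in)² = 68.81 in^2
P = F / A = 3.69e5 lbf / A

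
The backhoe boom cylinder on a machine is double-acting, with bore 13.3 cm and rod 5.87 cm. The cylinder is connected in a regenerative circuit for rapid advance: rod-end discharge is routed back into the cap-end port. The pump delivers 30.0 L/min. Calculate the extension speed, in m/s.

v ≈ 0.185 m/s

In regeneration the rod-end outflow joins the pump flow into the cap end, so the net volume the pump must supply per unit advance equals the rod cross-section area.
Rod cross-section A_rod = π/4 × (5.87 cm)² = 27.06 cm^2
v = Q_pump / A_rod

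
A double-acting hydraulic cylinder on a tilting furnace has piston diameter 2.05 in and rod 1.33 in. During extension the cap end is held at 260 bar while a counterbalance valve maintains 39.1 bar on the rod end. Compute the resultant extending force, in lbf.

F ≈ 11400 lbf

Cap-side area A_cap = π/4 × (2.05 in)² = 3.301 in^2
Rod-side annular area A_ann = π/4 × (2.05² − 1.33²) = 1.911 in^2
Net thrust = P_cap·A_cap − P_rod·A_ann = 12450 lbf − 1084 lbf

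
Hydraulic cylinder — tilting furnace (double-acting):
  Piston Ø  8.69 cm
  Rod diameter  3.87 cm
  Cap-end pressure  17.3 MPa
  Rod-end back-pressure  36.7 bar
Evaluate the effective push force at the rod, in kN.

F ≈ 85.2 kN

Cap-side area A_cap = π/4 × (8.69 cm)² = 59.31 cm^2
Rod-side annular area A_ann = π/4 × (8.69² − 3.87²) = 47.55 cm^2
Net thrust = P_cap·A_cap − P_rod·A_ann = 102.6 kN − 17.45 kN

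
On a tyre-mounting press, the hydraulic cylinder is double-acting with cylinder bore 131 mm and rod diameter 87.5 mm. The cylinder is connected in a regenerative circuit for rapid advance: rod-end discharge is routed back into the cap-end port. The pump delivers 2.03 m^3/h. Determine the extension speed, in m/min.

v ≈ 5.63 m/min

In regeneration the rod-end outflow joins the pump flow into the cap end, so the net volume the pump must supply per unit advance equals the rod cross-section area.
Rod cross-section A_rod = π/4 × (87.5 mm)² = 6013 mm^2
v = Q_pump / A_rod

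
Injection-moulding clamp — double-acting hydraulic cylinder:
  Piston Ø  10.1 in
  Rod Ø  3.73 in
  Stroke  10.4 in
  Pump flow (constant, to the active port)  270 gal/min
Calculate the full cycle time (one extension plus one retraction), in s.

t ≈ 1.49 s

Cap-side area A_cap = π/4 × (10.1 in)² = 80.12 in^2
Rod-side annular area A_ann = π/4 × (10.1² − 3.73²) = 69.19 in^2
t_ext = A_cap·L/Q = 0.8016 s
t_ret = A_ann·L/Q = 0.6922 s
t_cycle = t_ext + t_ret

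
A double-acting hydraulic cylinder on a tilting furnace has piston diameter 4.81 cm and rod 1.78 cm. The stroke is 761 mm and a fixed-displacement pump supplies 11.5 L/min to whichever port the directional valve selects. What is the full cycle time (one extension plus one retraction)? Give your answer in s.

Cap-side area A_cap = π/4 × (4.81 cm)² = 18.17 cm^2
Rod-side annular area A_ann = π/4 × (4.81² − 1.78²) = 15.68 cm^2
t_ext = A_cap·L/Q = 7.215 s
t_ret = A_ann·L/Q = 6.227 s
t_cycle = t_ext + t_ret

t ≈ 13.4 s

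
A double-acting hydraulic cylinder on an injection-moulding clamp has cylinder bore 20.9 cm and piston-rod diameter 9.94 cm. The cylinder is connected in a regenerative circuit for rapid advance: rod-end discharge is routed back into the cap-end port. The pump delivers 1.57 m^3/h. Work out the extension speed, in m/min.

v ≈ 3.37 m/min

In regeneration the rod-end outflow joins the pump flow into the cap end, so the net volume the pump must supply per unit advance equals the rod cross-section area.
Rod cross-section A_rod = π/4 × (9.94 cm)² = 77.60 cm^2
v = Q_pump / A_rod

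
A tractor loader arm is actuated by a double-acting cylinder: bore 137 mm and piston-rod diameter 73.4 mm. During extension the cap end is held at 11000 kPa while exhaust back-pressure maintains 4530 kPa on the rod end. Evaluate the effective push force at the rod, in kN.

Cap-side area A_cap = π/4 × (137 mm)² = 14740 mm^2
Rod-side annular area A_ann = π/4 × (137² − 73.4²) = 10510 mm^2
Net thrust = P_cap·A_cap − P_rod·A_ann = 162.2 kN − 47.61 kN

F ≈ 115 kN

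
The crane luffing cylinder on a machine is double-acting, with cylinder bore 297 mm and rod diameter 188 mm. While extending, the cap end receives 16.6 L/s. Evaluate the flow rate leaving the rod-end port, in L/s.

Q_out ≈ 9.95 L/s

Cap-side area A_cap = π/4 × (297 mm)² = 69280 mm^2
Rod-side annular area A_ann = π/4 × (297² − 188²) = 41520 mm^2
Piston speed v = Q_in/A_cap; rod-end outflow Q_out = v × A_ann = Q_in × A_ann/A_cap.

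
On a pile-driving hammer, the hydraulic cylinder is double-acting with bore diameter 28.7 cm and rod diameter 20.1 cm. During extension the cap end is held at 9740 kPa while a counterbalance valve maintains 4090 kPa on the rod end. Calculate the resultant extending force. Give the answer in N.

F ≈ 4.95e5 N

Cap-side area A_cap = π/4 × (28.7 cm)² = 646.9 cm^2
Rod-side annular area A_ann = π/4 × (28.7² − 20.1²) = 329.6 cm^2
Net thrust = P_cap·A_cap − P_rod·A_ann = 6.301e5 N − 1.348e5 N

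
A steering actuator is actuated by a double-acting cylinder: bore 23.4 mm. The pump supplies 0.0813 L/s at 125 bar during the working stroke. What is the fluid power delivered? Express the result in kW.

Hydraulic power = P × Q

W ≈ 1.02 kW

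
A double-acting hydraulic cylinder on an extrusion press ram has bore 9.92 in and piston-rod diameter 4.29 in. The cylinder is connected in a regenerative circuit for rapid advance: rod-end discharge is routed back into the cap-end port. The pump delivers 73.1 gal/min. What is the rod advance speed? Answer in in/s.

v ≈ 19.5 in/s

In regeneration the rod-end outflow joins the pump flow into the cap end, so the net volume the pump must supply per unit advance equals the rod cross-section area.
Rod cross-section A_rod = π/4 × (4.29 in)² = 14.45 in^2
v = Q_pump / A_rod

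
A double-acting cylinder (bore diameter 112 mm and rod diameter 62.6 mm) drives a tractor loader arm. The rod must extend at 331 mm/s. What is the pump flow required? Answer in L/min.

Cap-side area A_cap = π/4 × (112 mm)² = 9852 mm^2
Q = A × v

Q ≈ 196 L/min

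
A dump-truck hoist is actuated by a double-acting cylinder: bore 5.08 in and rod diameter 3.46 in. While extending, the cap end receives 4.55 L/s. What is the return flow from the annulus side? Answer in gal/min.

Cap-side area A_cap = π/4 × (5.08 in)² = 20.27 in^2
Rod-side annular area A_ann = π/4 × (5.08² − 3.46²) = 10.87 in^2
Piston speed v = Q_in/A_cap; rod-end outflow Q_out = v × A_ann = Q_in × A_ann/A_cap.

Q_out ≈ 38.7 gal/min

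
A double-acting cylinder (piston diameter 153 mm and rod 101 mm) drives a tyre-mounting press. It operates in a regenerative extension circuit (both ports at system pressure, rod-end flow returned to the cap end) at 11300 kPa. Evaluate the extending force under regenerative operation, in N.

With equal pressure on both faces, forces on the annular region cancel; the net push is pressure × rod cross-section.
Rod cross-section A_rod = π/4 × (101 mm)² = 8012 mm^2
F = P × A_rod

F ≈ 90500 N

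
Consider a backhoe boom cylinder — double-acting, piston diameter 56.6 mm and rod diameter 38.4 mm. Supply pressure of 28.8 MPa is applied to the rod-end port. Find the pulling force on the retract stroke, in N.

Rod-side annular area A_ann = π/4 × (56.6² − 38.4²) = 1358 mm^2
On retraction the pressure acts on the annular area (bore minus rod).
F = P × A_ann

F ≈ 39100 N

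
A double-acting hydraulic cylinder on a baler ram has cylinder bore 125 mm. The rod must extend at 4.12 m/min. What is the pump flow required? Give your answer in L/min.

Q ≈ 50.6 L/min

Cap-side area A_cap = π/4 × (125 mm)² = 12270 mm^2
Q = A × v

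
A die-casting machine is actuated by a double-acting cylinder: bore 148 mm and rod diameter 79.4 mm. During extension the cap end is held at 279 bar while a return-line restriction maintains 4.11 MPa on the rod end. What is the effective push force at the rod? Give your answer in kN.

F ≈ 430 kN

Cap-side area A_cap = π/4 × (148 mm)² = 17200 mm^2
Rod-side annular area A_ann = π/4 × (148² − 79.4²) = 12250 mm^2
Net thrust = P_cap·A_cap − P_rod·A_ann = 480.0 kN − 50.36 kN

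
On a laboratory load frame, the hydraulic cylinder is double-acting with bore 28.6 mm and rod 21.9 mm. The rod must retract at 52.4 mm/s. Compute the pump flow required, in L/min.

Rod-side annular area A_ann = π/4 × (28.6² − 21.9²) = 265.7 mm^2
Q = A × v

Q ≈ 0.835 L/min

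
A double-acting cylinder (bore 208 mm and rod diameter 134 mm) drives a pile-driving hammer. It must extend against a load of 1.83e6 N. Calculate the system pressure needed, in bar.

P ≈ 539 bar

Cap-side area A_cap = π/4 × (208 mm)² = 33980 mm^2
P = F / A = 1.83e6 N / A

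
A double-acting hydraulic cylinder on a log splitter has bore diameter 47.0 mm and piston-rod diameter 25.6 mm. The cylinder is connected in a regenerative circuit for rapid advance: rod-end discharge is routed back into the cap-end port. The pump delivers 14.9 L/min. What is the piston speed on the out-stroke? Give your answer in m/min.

v ≈ 28.9 m/min

In regeneration the rod-end outflow joins the pump flow into the cap end, so the net volume the pump must supply per unit advance equals the rod cross-section area.
Rod cross-section A_rod = π/4 × (25.6 mm)² = 514.7 mm^2
v = Q_pump / A_rod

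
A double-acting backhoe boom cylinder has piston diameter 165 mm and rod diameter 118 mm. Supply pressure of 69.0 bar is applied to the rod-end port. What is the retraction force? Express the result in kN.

F ≈ 72.1 kN

Rod-side annular area A_ann = π/4 × (165² − 118²) = 10450 mm^2
On retraction the pressure acts on the annular area (bore minus rod).
F = P × A_ann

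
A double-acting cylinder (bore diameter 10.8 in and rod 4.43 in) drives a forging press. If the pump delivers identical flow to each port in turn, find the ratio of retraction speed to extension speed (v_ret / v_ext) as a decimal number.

Cap-side area A_cap = π/4 × (10.8 in)² = 91.61 in^2
Rod-side annular area A_ann = π/4 × (10.8² − 4.43²) = 76.20 in^2
For equal Q, v ∝ 1/A, so v_ret/v_ext = A_cap/A_ann.

v_ret/v_ext ≈ 1.20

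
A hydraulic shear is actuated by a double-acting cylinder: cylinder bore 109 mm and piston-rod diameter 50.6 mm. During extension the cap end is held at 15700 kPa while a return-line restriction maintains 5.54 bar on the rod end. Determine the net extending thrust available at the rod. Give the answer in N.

F ≈ 1.42e5 N

Cap-side area A_cap = π/4 × (109 mm)² = 9331 mm^2
Rod-side annular area A_ann = π/4 × (109² − 50.6²) = 7320 mm^2
Net thrust = P_cap·A_cap − P_rod·A_ann = 1.465e5 N − 4056 N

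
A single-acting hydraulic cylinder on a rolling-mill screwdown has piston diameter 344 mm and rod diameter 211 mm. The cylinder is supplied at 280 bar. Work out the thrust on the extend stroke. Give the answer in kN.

F ≈ 2600 kN

Cap-side area A_cap = π/4 × (344 mm)² = 92940 mm^2
F = P × A_cap = 280 bar × A_cap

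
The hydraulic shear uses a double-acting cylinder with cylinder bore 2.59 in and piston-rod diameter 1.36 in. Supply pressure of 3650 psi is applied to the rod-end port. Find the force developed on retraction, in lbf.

Rod-side annular area A_ann = π/4 × (2.59² − 1.36²) = 3.816 in^2
On retraction the pressure acts on the annular area (bore minus rod).
F = P × A_ann

F ≈ 13900 lbf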